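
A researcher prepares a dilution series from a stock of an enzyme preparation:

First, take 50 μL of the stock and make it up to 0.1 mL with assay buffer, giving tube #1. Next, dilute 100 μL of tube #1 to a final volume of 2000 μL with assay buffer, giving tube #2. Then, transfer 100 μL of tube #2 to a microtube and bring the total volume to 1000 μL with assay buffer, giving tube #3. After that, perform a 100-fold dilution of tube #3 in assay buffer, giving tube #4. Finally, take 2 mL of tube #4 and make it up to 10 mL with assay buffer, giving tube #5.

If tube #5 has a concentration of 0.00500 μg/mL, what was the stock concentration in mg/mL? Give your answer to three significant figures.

1.00 mg/mL

Step 1: 50 μL brought to 0.1 mL → factor 100/50 = 2
Step 2: 100 μL brought to 2000 μL → factor 2000/100 = 20
Step 3: 100 μL brought to 1000 μL → factor 1000/100 = 10
Step 4: 100-fold → factor 100
Step 5: 2 mL brought to 10 mL → factor 10/2 = 5
Overall dilution factor = 2 × 20 × 10 × 100 × 5 = 2 × 10^5
Stock = 0.00500 μg/mL × 2 × 10^5 = 1000 μg/mL = 1.00 mg/mL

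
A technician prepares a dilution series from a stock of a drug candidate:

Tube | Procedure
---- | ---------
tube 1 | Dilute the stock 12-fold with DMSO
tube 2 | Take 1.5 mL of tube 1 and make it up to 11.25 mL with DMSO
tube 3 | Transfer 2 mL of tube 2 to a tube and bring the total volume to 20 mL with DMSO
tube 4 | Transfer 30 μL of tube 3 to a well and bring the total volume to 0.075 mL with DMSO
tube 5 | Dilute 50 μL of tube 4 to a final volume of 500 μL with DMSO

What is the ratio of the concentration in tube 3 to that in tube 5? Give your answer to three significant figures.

25.0

Step 1: 12-fold → factor 12
Step 2: 1.5 mL brought to 11.25 mL → factor 11.25/1.5 = 7.5
Step 3: 2 mL brought to 20 mL → factor 20/2 = 10
Step 4: 30 μL brought to 0.075 mL → factor 75/30 = 2.5
Step 5: 50 μL brought to 500 μL → factor 500/50 = 10
Dilution factor to tube 3 = 900; to tube 5 = 22500
[tube 3]/[tube 5] = (factor to tube 5)/(factor to tube 3) = 22500/900 = 25.0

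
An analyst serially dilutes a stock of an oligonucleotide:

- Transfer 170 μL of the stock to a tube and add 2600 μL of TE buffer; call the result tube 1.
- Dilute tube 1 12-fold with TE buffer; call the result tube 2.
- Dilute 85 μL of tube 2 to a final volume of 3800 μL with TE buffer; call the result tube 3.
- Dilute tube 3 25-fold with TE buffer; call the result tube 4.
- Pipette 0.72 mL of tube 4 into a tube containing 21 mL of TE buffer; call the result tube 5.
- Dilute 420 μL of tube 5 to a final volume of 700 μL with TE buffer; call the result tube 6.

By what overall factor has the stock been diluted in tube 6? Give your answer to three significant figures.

1.10 × 10^7

Step 1: 170 μL + 2600 μL = 2770 μL total → factor 2770/170 = 16.294
Step 2: 12-fold → factor 12
Step 3: 85 μL brought to 3800 μL → factor 3800/85 = 44.706
Step 4: 25-fold → factor 25
Step 5: 0.72 mL + 21 mL = 21.72 mL total → factor 21.72/0.72 = 30.167
Step 6: 420 μL brought to 700 μL → factor 700/420 = 1.6667
Overall dilution factor = 16.294 × 12 × 44.706 × 25 × 30.167 × 1.6667 = 1.0987 × 10^7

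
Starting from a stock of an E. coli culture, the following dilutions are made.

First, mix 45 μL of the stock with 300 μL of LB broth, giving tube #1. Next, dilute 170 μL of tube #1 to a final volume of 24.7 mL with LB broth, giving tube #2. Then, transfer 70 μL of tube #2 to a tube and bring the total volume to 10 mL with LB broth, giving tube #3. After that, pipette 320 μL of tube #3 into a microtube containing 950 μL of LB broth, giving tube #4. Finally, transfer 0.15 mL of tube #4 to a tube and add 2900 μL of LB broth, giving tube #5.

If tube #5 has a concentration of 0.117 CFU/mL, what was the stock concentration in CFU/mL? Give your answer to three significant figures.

1.50 × 10^6 CFU/mL

Step 1: 45 μL + 300 μL = 345 μL total → factor 345/45 = 7.6667
Step 2: 170 μL brought to 24.7 mL → factor 24700/170 = 145.29
Step 3: 70 μL brought to 10 mL → factor 10000/70 = 142.86
Step 4: 320 μL + 950 μL = 1270 μL total → factor 1270/320 = 3.9688
Step 5: 0.15 mL + 2900 μL = 3.05 mL total → factor 3.05/0.15 = 20.333
Overall dilution factor = 7.6667 × 145.29 × 142.86 × 3.9688 × 20.333 = 1.2842 × 10^7
Stock = 0.117 CFU/mL × 1.2842 × 10^7 = 1.50 × 10^6 CFU/mL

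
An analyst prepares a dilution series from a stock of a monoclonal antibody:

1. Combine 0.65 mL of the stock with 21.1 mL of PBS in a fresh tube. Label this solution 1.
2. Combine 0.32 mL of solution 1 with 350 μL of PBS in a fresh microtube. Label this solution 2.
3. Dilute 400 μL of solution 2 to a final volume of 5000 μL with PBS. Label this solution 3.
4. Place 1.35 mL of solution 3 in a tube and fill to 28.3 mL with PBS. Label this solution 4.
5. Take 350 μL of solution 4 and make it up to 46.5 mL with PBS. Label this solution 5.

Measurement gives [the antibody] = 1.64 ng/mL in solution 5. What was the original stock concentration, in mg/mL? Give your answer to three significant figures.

Step 1: 0.65 mL + 21.1 mL = 21.75 mL total → factor 21.75/0.65 = 33.462
Step 2: 0.32 mL + 350 μL = 0.67 mL total → factor 0.67/0.32 = 2.0938
Step 3: 400 μL brought to 5000 μL → factor 5000/400 = 12.5
Step 4: 1.35 mL brought to 28.3 mL → factor 28.3/1.35 = 20.963
Step 5: 350 μL brought to 46.5 mL → factor 46500/350 = 132.86
Overall dilution factor = 33.462 × 2.0938 × 12.5 × 20.963 × 132.86 = 2.439 × 10^6
Stock = 1.64 ng/mL × 2.439 × 10^6 = 4.000 × 10^6 ng/mL = 4.00 mg/mL

4.00 mg/mL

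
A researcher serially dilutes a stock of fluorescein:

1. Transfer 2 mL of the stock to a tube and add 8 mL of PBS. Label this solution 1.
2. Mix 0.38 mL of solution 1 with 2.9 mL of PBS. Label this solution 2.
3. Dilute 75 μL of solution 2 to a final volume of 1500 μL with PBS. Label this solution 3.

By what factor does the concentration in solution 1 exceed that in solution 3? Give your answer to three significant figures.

173

Step 1: 2 mL + 8 mL = 10 mL total → factor 10/2 = 5
Step 2: 0.38 mL + 2.9 mL = 3.28 mL total → factor 3.28/0.38 = 8.6316
Step 3: 75 μL brought to 1500 μL → factor 1500/75 = 20
Dilution factor to solution 1 = 5; to solution 3 = 863.16
[solution 1]/[solution 3] = (factor to solution 3)/(factor to solution 1) = 863.16/5 = 173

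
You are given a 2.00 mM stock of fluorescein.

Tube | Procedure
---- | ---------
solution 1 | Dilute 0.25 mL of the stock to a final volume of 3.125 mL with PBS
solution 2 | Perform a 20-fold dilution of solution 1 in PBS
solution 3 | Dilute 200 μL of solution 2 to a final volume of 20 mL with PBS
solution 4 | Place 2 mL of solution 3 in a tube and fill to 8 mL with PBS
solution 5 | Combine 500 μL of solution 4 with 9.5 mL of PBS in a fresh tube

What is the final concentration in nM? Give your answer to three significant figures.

1.00 nM

Step 1: 0.25 mL brought to 3.125 mL → factor 3.125/0.25 = 12.5
Step 2: 20-fold → factor 20
Step 3: 200 μL brought to 20 mL → factor 20000/200 = 100
Step 4: 2 mL brought to 8 mL → factor 8/2 = 4
Step 5: 500 μL + 9.5 mL = 10000 μL total → factor 10000/500 = 20
Overall dilution factor = 12.5 × 20 × 100 × 4 × 20 = 2 × 10^6
Final = 2.00 mM / 2 × 10^6 = 1.000 × 10^-6 mM = 1.00 nM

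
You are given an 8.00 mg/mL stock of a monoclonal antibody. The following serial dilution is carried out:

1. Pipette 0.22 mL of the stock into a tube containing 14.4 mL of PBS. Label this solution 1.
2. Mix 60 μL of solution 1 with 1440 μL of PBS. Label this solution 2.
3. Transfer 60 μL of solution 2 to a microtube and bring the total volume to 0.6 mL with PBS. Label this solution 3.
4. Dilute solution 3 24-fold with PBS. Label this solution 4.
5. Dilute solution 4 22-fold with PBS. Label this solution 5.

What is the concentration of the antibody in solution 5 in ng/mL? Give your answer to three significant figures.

Step 1: 0.22 mL + 14.4 mL = 14.62 mL total → factor 14.62/0.22 = 66.455
Step 2: 60 μL + 1440 μL = 1500 μL total → factor 1500/60 = 25
Step 3: 60 μL brought to 0.6 mL → factor 600/60 = 10
Step 4: 24-fold → factor 24
Step 5: 22-fold → factor 22
Overall dilution factor = 66.455 × 25 × 10 × 24 × 22 = 8.772 × 10^6
Final = 8.00 mg/mL / 8.772 × 10^6 = 9.120 × 10^-7 mg/mL = 0.912 ng/mL

0.912 ng/mL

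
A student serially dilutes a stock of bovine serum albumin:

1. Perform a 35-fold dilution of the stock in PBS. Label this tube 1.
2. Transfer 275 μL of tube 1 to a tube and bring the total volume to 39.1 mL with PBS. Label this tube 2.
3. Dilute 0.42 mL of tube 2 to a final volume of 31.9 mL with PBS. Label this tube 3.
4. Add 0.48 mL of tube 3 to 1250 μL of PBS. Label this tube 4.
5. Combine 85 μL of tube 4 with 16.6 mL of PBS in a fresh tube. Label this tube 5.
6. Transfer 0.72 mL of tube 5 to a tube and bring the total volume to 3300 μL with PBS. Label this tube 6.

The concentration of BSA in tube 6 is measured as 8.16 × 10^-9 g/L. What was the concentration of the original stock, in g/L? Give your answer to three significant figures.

Step 1: 35-fold → factor 35
Step 2: 275 μL brought to 39.1 mL → factor 39100/275 = 142.18
Step 3: 0.42 mL brought to 31.9 mL → factor 31.9/0.42 = 75.952
Step 4: 0.48 mL + 1250 μL = 1.73 mL total → factor 1.73/0.48 = 3.6042
Step 5: 85 μL + 16.6 mL = 16685 μL total → factor 16685/85 = 196.29
Step 6: 0.72 mL brought to 3300 μL → factor 3.3/0.72 = 4.5833
Overall dilution factor = 35 × 142.18 × 75.952 × 3.6042 × 196.29 × 4.5833 = 1.2256 × 10^9
Stock = 8.16 × 10^-9 g/L × 1.2256 × 10^9 = 10.0 g/L

10.0 g/L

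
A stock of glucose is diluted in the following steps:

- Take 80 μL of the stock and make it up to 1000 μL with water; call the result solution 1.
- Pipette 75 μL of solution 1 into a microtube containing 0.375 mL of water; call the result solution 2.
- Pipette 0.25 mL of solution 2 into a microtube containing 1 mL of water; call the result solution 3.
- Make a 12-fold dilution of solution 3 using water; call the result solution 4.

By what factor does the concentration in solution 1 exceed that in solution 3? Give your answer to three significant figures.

30.0

Step 1: 80 μL brought to 1000 μL → factor 1000/80 = 12.5
Step 2: 75 μL + 0.375 mL = 450 μL total → factor 450/75 = 6
Step 3: 0.25 mL + 1 mL = 1.25 mL total → factor 1.25/0.25 = 5
Dilution factor to solution 1 = 12.5; to solution 3 = 375
[solution 1]/[solution 3] = (factor to solution 3)/(factor to solution 1) = 375/12.5 = 30.0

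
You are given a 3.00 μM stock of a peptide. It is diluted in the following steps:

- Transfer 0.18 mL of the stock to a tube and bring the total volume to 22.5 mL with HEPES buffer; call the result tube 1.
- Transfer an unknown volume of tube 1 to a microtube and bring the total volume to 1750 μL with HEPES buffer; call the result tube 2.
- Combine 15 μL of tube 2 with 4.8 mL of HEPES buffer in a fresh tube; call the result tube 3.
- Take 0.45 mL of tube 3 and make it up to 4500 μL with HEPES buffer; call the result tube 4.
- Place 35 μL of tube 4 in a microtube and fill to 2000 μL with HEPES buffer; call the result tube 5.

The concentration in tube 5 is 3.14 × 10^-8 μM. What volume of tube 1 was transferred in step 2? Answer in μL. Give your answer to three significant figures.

Step 1: 0.18 mL brought to 22.5 mL → factor 22.5/0.18 = 125
Step 2: v brought to 1750 μL → factor = 1750 μL/v
Step 3: 15 μL + 4.8 mL = 4815 μL total → factor 4815/15 = 321
Step 4: 0.45 mL brought to 4500 μL → factor 4.5/0.45 = 10
Step 5: 35 μL brought to 2000 μL → factor 2000/35 = 57.143
Product of known-step factors = 2.2929 × 10^7
Overall factor = 3.00 μM / (3.14 × 10^-8 μM) = 9.5541 × 10^7
Step-2 factor = 9.5541 × 10^7 / 2.2929 × 10^7 = 4.1669
v = 1750 μL / 4.1669 = 420 μL

420 μL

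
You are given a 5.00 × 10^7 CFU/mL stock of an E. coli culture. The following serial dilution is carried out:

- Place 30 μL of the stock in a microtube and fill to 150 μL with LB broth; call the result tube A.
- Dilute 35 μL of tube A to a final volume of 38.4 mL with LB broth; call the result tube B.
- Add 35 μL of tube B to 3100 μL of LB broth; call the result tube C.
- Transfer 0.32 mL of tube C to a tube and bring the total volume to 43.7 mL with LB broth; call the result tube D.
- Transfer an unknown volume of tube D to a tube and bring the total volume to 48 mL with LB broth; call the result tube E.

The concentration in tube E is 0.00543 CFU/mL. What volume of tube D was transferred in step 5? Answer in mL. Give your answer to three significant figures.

0.350 mL

Step 1: 30 μL brought to 150 μL → factor 150/30 = 5
Step 2: 35 μL brought to 38.4 mL → factor 38400/35 = 1097.1
Step 3: 35 μL + 3100 μL = 3135 μL total → factor 3135/35 = 89.571
Step 4: 0.32 mL brought to 43.7 mL → factor 43.7/0.32 = 136.56
Step 5: v brought to 48 mL → factor = 48 mL/v
Product of known-step factors = 6.7102 × 10^7
Overall factor = 5.00 × 10^7 CFU/mL / (0.00543 CFU/mL) = 9.2081 × 10^9
Step-5 factor = 9.2081 × 10^9 / 6.7102 × 10^7 = 137.23
v = 48 mL / 137.23 = 0.350 mL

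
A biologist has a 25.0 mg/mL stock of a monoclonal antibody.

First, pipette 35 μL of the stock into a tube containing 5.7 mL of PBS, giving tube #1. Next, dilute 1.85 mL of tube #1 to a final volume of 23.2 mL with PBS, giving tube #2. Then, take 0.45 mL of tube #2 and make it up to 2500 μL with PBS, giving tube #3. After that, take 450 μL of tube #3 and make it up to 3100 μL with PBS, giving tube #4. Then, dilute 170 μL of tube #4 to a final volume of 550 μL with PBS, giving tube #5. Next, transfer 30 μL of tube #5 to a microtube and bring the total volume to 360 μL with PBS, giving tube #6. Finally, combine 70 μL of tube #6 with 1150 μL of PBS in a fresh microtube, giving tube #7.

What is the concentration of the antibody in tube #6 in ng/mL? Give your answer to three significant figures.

8.19 ng/mL

Step 1: 35 μL + 5.7 mL = 5735 μL total → factor 5735/35 = 163.86
Step 2: 1.85 mL brought to 23.2 mL → factor 23.2/1.85 = 12.541
Step 3: 0.45 mL brought to 2500 μL → factor 2.5/0.45 = 5.5556
Step 4: 450 μL brought to 3100 μL → factor 3100/450 = 6.8889
Step 5: 170 μL brought to 550 μL → factor 550/170 = 3.2353
Step 6: 30 μL brought to 360 μL → factor 360/30 = 12
Dilution factor through tube #6 = 163.86 × 12.541 × 5.5556 × 6.8889 × 3.2353 × 12 = 3.0532 × 10^6
[tube #6] = 25.0 mg/mL / 3.0532 × 10^6 = 8.188 × 10^-6 mg/mL = 8.19 ng/mL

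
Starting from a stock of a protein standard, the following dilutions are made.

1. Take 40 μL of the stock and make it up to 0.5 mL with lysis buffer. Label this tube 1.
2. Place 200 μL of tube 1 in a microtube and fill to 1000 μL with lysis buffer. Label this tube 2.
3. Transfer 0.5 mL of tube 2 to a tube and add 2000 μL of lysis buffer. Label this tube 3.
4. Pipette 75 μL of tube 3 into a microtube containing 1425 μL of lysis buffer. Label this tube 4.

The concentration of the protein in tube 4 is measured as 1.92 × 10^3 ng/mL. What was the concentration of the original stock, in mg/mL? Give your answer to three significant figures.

12.0 mg/mL

Step 1: 40 μL brought to 0.5 mL → factor 500/40 = 12.5
Step 2: 200 μL brought to 1000 μL → factor 1000/200 = 5
Step 3: 0.5 mL + 2000 μL = 2.5 mL total → factor 2.5/0.5 = 5
Step 4: 75 μL + 1425 μL = 1500 μL total → factor 1500/75 = 20
Overall dilution factor = 12.5 × 5 × 5 × 20 = 6250
Stock = 1.92 × 10^3 ng/mL × 6250 = 1.200 × 10^7 ng/mL = 12.0 mg/mL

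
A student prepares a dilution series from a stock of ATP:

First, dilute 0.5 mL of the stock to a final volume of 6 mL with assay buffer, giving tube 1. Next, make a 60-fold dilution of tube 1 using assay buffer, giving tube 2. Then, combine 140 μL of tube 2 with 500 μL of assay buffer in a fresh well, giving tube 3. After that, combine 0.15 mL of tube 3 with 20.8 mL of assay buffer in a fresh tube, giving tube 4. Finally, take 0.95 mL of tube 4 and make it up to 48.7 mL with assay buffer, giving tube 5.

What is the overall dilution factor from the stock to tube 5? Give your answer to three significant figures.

2.36 × 10^7

Step 1: 0.5 mL brought to 6 mL → factor 6/0.5 = 12
Step 2: 60-fold → factor 60
Step 3: 140 μL + 500 μL = 640 μL total → factor 640/140 = 4.5714
Step 4: 0.15 mL + 20.8 mL = 20.95 mL total → factor 20.95/0.15 = 139.67
Step 5: 0.95 mL brought to 48.7 mL → factor 48.7/0.95 = 51.263
Overall dilution factor = 12 × 60 × 4.5714 × 139.67 × 51.263 = 2.3566 × 10^7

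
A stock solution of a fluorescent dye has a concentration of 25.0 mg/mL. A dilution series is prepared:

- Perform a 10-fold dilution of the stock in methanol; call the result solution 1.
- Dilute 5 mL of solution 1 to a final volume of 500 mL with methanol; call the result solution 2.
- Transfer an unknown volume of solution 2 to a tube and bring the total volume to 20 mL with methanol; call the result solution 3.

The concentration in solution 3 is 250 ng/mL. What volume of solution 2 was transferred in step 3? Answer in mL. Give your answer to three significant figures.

Step 1: 10-fold → factor 10
Step 2: 5 mL brought to 500 mL → factor 500/5 = 100
Step 3: v brought to 20 mL → factor = 20 mL/v
Product of known-step factors = 1000
Overall factor = 25.0 mg/mL / (250 ng/mL) = 1 × 10^5
Step-3 factor = 1 × 10^5 / 1000 = 100
v = 20 mL / 100 = 0.200 mL

0.200 mL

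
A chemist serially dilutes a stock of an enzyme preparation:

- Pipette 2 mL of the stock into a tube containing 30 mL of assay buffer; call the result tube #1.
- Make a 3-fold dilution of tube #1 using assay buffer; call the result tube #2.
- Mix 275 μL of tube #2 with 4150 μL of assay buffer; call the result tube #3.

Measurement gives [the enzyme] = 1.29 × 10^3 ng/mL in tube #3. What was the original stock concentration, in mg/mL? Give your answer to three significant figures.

0.996 mg/mL

Step 1: 2 mL + 30 mL = 32 mL total → factor 32/2 = 16
Step 2: 3-fold → factor 3
Step 3: 275 μL + 4150 μL = 4425 μL total → factor 4425/275 = 16.091
Overall dilution factor = 16 × 3 × 16.091 = 772.36
Stock = 1.29 × 10^3 ng/mL × 772.36 = 9.963 × 10^5 ng/mL = 0.996 mg/mL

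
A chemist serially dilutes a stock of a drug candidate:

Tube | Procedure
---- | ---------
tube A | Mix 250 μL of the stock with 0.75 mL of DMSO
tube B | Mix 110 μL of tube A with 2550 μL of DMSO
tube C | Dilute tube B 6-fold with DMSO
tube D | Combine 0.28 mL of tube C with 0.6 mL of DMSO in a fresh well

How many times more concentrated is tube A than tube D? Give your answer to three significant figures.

Step 1: 250 μL + 0.75 mL = 1000 μL total → factor 1000/250 = 4
Step 2: 110 μL + 2550 μL = 2660 μL total → factor 2660/110 = 24.182
Step 3: 6-fold → factor 6
Step 4: 0.28 mL + 0.6 mL = 0.88 mL total → factor 0.88/0.28 = 3.1429
Dilution factor to tube A = 4; to tube D = 1824
[tube A]/[tube D] = (factor to tube D)/(factor to tube A) = 1824/4 = 456

456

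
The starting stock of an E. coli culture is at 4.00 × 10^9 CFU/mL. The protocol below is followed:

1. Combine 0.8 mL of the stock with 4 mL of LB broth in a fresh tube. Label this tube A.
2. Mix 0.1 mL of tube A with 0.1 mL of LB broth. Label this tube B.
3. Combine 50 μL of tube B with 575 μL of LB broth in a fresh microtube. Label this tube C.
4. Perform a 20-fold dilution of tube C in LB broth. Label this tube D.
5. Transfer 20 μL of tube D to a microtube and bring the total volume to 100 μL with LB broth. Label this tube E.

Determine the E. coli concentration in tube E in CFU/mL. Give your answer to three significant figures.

2.67 × 10^5 CFU/mL

Step 1: 0.8 mL + 4 mL = 4.8 mL total → factor 4.8/0.8 = 6
Step 2: 0.1 mL + 0.1 mL = 0.2 mL total → factor 0.2/0.1 = 2
Step 3: 50 μL + 575 μL = 625 μL total → factor 625/50 = 12.5
Step 4: 20-fold → factor 20
Step 5: 20 μL brought to 100 μL → factor 100/20 = 5
Overall dilution factor = 6 × 2 × 12.5 × 20 × 5 = 15000
Final = 4.00 × 10^9 CFU/mL / 15000 = 2.67 × 10^5 CFU/mL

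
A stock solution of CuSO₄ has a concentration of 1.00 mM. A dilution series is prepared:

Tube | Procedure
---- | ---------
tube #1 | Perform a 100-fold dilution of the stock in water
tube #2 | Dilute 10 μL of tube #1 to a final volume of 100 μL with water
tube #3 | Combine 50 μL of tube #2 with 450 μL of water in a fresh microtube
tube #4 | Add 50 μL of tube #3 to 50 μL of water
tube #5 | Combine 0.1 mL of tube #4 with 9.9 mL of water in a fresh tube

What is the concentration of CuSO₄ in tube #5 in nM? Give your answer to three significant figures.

Step 1: 100-fold → factor 100
Step 2: 10 μL brought to 100 μL → factor 100/10 = 10
Step 3: 50 μL + 450 μL = 500 μL total → factor 500/50 = 10
Step 4: 50 μL + 50 μL = 100 μL total → factor 100/50 = 2
Step 5: 0.1 mL + 9.9 mL = 10 mL total → factor 10/0.1 = 100
Overall dilution factor = 100 × 10 × 10 × 2 × 100 = 2 × 10^6
Final = 1.00 mM / 2 × 10^6 = 5.000 × 10^-7 mM = 0.500 nM

0.500 nM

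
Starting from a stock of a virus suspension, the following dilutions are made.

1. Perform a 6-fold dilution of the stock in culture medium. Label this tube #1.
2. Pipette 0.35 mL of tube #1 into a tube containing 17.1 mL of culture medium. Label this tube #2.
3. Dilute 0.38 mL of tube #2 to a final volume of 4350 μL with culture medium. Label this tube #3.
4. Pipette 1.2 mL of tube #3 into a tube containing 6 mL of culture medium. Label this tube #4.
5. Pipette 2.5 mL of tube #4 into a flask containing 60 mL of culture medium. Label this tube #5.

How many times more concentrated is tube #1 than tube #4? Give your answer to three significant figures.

3.42 × 10^3

Step 1: 6-fold → factor 6
Step 2: 0.35 mL + 17.1 mL = 17.45 mL total → factor 17.45/0.35 = 49.857
Step 3: 0.38 mL brought to 4350 μL → factor 4.35/0.38 = 11.447
Step 4: 1.2 mL + 6 mL = 7.2 mL total → factor 7.2/1.2 = 6
Dilution factor to tube #1 = 6; to tube #4 = 20546
[tube #1]/[tube #4] = (factor to tube #4)/(factor to tube #1) = 20546/6 = 3.42 × 10^3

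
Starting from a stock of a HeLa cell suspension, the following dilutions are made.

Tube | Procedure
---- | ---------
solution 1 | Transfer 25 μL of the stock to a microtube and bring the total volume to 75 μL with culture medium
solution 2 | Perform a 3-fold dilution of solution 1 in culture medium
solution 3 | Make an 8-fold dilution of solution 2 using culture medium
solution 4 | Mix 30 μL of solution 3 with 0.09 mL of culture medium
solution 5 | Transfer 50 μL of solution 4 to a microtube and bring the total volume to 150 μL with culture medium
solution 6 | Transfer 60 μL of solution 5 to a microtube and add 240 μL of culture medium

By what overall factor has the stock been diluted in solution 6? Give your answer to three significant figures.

4.32 × 10^3

Step 1: 25 μL brought to 75 μL → factor 75/25 = 3
Step 2: 3-fold → factor 3
Step 3: 8-fold → factor 8
Step 4: 30 μL + 0.09 mL = 120 μL total → factor 120/30 = 4
Step 5: 50 μL brought to 150 μL → factor 150/50 = 3
Step 6: 60 μL + 240 μL = 300 μL total → factor 300/60 = 5
Overall dilution factor = 3 × 3 × 8 × 4 × 3 × 5 = 4320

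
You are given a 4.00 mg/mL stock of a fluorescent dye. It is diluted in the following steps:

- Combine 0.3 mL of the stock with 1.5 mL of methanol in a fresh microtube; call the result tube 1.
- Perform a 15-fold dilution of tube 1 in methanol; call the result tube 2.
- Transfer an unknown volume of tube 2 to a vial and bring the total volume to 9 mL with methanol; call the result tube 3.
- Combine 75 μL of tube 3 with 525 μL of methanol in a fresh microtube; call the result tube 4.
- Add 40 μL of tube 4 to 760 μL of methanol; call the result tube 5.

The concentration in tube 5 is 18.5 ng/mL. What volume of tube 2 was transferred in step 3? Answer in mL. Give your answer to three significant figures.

Step 1: 0.3 mL + 1.5 mL = 1.8 mL total → factor 1.8/0.3 = 6
Step 2: 15-fold → factor 15
Step 3: v brought to 9 mL → factor = 9 mL/v
Step 4: 75 μL + 525 μL = 600 μL total → factor 600/75 = 8
Step 5: 40 μL + 760 μL = 800 μL total → factor 800/40 = 20
Product of known-step factors = 14400
Overall factor = 4.00 mg/mL / (18.5 ng/mL) = 2.1622 × 10^5
Step-3 factor = 2.1622 × 10^5 / 14400 = 15.015
v = 9 mL / 15.015 = 0.599 mL

0.599 mL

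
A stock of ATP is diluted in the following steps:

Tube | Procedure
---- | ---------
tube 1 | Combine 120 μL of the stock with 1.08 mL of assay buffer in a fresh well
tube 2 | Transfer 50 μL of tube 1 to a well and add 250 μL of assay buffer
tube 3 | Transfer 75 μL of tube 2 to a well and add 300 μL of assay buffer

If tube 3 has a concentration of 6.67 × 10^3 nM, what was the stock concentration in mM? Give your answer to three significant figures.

2.00 mM

Step 1: 120 μL + 1.08 mL = 1200 μL total → factor 1200/120 = 10
Step 2: 50 μL + 250 μL = 300 μL total → factor 300/50 = 6
Step 3: 75 μL + 300 μL = 375 μL total → factor 375/75 = 5
Overall dilution factor = 10 × 6 × 5 = 300
Stock = 6.67 × 10^3 nM × 300 = 2.001 × 10^6 nM = 2.00 mM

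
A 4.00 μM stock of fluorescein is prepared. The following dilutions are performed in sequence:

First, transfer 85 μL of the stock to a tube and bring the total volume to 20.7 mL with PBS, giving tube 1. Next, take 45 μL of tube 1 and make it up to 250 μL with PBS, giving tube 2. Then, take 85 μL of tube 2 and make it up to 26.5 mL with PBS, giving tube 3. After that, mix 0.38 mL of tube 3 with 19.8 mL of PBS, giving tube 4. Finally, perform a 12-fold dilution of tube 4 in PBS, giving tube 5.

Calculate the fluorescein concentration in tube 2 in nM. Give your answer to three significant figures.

Step 1: 85 μL brought to 20.7 mL → factor 20700/85 = 243.53
Step 2: 45 μL brought to 250 μL → factor 250/45 = 5.5556
Dilution factor through tube 2 = 243.53 × 5.5556 = 1352.9
[tube 2] = 4.00 μM / 1352.9 = 0.002957 μM = 2.96 nM

2.96 nM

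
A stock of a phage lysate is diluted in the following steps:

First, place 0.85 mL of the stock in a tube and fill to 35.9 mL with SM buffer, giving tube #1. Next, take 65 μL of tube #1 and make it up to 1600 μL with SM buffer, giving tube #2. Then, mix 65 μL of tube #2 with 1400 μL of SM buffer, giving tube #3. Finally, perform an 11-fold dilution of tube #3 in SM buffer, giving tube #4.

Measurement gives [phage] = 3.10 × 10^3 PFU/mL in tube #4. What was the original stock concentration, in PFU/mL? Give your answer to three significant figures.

Step 1: 0.85 mL brought to 35.9 mL → factor 35.9/0.85 = 42.235
Step 2: 65 μL brought to 1600 μL → factor 1600/65 = 24.615
Step 3: 65 μL + 1400 μL = 1465 μL total → factor 1465/65 = 22.538
Step 4: 11-fold → factor 11
Overall dilution factor = 42.235 × 24.615 × 22.538 × 11 = 2.5775 × 10^5
Stock = 3.10 × 10^3 PFU/mL × 2.5775 × 10^5 = 7.99 × 10^8 PFU/mL

7.99 × 10^8 PFU/mL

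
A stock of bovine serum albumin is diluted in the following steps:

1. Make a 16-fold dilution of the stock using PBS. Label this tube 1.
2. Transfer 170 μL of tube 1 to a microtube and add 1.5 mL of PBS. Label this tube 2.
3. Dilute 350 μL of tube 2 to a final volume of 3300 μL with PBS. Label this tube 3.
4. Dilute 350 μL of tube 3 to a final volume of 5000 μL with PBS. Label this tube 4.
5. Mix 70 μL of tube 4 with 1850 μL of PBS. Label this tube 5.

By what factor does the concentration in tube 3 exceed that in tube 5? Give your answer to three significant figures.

392

Step 1: 16-fold → factor 16
Step 2: 170 μL + 1.5 mL = 1670 μL total → factor 1670/170 = 9.8235
Step 3: 350 μL brought to 3300 μL → factor 3300/350 = 9.4286
Step 4: 350 μL brought to 5000 μL → factor 5000/350 = 14.286
Step 5: 70 μL + 1850 μL = 1920 μL total → factor 1920/70 = 27.429
Dilution factor to tube 3 = 1481.9; to tube 5 = 5.8068 × 10^5
[tube 3]/[tube 5] = (factor to tube 5)/(factor to tube 3) = 5.8068 × 10^5/1481.9 = 392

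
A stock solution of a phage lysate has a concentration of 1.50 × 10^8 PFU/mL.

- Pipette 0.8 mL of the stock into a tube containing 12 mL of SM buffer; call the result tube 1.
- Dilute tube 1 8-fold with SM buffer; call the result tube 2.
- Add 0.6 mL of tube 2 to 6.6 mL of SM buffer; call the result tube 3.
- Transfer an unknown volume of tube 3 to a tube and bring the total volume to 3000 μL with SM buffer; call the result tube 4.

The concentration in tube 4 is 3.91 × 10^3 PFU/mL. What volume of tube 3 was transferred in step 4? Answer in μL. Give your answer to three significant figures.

120 μL

Step 1: 0.8 mL + 12 mL = 12.8 mL total → factor 12.8/0.8 = 16
Step 2: 8-fold → factor 8
Step 3: 0.6 mL + 6.6 mL = 7.2 mL total → factor 7.2/0.6 = 12
Step 4: v brought to 3000 μL → factor = 3000 μL/v
Product of known-step factors = 1536
Overall factor = 1.50 × 10^8 PFU/mL / (3.91 × 10^3 PFU/mL) = 38363
Step-4 factor = 38363 / 1536 = 24.976
v = 3000 μL / 24.976 = 120 μL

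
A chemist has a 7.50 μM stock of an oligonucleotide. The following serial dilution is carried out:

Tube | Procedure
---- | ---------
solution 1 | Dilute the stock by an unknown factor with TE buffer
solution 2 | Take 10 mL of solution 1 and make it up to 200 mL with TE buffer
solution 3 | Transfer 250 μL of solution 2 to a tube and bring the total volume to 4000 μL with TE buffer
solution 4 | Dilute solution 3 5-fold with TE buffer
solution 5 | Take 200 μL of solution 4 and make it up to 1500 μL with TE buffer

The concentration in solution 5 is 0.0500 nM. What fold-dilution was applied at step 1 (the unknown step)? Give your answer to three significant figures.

12.5-fold

Step 1: unknown factor x
Step 2: 10 mL brought to 200 mL → factor 200/10 = 20
Step 3: 250 μL brought to 4000 μL → factor 4000/250 = 16
Step 4: 5-fold → factor 5
Step 5: 200 μL brought to 1500 μL → factor 1500/200 = 7.5
Product of known-step factors = 12000
Overall factor = 7.50 μM / (0.0500 nM) = 1.5 × 10^5
x = 1.5 × 10^5 / 12000 = 12.5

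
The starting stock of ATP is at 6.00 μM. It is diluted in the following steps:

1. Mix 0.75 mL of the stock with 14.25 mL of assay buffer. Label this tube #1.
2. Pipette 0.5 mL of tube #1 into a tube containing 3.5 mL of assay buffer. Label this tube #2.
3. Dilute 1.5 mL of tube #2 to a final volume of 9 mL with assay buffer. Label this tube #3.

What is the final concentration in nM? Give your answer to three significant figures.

6.25 nM

Step 1: 0.75 mL + 14.25 mL = 15 mL total → factor 15/0.75 = 20
Step 2: 0.5 mL + 3.5 mL = 4 mL total → factor 4/0.5 = 8
Step 3: 1.5 mL brought to 9 mL → factor 9/1.5 = 6
Overall dilution factor = 20 × 8 × 6 = 960
Final = 6.00 μM / 960 = 0.006250 μM = 6.25 nM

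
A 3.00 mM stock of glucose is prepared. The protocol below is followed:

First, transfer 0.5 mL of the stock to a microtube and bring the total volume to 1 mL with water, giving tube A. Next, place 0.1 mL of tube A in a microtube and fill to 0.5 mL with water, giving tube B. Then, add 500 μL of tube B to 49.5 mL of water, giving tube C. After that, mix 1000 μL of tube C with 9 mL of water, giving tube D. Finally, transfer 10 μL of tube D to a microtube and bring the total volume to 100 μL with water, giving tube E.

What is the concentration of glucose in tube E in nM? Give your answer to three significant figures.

30.0 nM

Step 1: 0.5 mL brought to 1 mL → factor 1/0.5 = 2
Step 2: 0.1 mL brought to 0.5 mL → factor 0.5/0.1 = 5
Step 3: 500 μL + 49.5 mL = 50000 μL total → factor 50000/500 = 100
Step 4: 1000 μL + 9 mL = 10000 μL total → factor 10000/1000 = 10
Step 5: 10 μL brought to 100 μL → factor 100/10 = 10
Overall dilution factor = 2 × 5 × 100 × 10 × 10 = 1 × 10^5
Final = 3.00 mM / 1 × 10^5 = 3.000 × 10^-5 mM = 30.0 nM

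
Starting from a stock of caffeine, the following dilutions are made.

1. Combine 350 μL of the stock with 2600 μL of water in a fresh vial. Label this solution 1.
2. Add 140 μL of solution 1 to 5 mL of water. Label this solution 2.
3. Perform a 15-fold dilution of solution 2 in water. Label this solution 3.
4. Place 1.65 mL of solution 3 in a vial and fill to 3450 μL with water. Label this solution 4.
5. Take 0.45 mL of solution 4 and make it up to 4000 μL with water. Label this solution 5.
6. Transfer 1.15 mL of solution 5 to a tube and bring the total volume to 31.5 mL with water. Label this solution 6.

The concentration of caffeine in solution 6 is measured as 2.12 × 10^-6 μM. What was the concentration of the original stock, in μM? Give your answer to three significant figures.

Step 1: 350 μL + 2600 μL = 2950 μL total → factor 2950/350 = 8.4286
Step 2: 140 μL + 5 mL = 5140 μL total → factor 5140/140 = 36.714
Step 3: 15-fold → factor 15
Step 4: 1.65 mL brought to 3450 μL → factor 3.45/1.65 = 2.0909
Step 5: 0.45 mL brought to 4000 μL → factor 4/0.45 = 8.8889
Step 6: 1.15 mL brought to 31.5 mL → factor 31.5/1.15 = 27.391
Overall dilution factor = 8.4286 × 36.714 × 15 × 2.0909 × 8.8889 × 27.391 = 2.3631 × 10^6
Stock = 2.12 × 10^-6 μM × 2.3631 × 10^6 = 5.01 μM

5.01 μM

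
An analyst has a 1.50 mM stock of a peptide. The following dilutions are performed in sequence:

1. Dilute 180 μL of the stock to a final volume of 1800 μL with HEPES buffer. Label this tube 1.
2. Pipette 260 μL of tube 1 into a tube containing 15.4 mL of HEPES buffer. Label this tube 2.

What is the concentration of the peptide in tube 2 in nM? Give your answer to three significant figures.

2.49 × 10^3 nM

Step 1: 180 μL brought to 1800 μL → factor 1800/180 = 10
Step 2: 260 μL + 15.4 mL = 15660 μL total → factor 15660/260 = 60.231
Overall dilution factor = 10 × 60.231 = 602.31
Final = 1.50 mM / 602.31 = 0.002490 mM = 2.49 × 10^3 nM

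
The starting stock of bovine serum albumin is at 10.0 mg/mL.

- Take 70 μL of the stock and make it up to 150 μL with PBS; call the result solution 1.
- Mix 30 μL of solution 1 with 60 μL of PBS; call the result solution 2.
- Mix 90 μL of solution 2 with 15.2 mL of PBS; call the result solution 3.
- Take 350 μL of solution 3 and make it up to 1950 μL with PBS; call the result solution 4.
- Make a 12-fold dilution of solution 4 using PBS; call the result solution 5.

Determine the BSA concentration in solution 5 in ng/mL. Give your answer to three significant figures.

Step 1: 70 μL brought to 150 μL → factor 150/70 = 2.1429
Step 2: 30 μL + 60 μL = 90 μL total → factor 90/30 = 3
Step 3: 90 μL + 15.2 mL = 15290 μL total → factor 15290/90 = 169.89
Step 4: 350 μL brought to 1950 μL → factor 1950/350 = 5.5714
Step 5: 12-fold → factor 12
Overall dilution factor = 2.1429 × 3 × 169.89 × 5.5714 × 12 = 73018
Final = 10.0 mg/mL / 73018 = 0.0001370 mg/mL = 137 ng/mL

137 ng/mL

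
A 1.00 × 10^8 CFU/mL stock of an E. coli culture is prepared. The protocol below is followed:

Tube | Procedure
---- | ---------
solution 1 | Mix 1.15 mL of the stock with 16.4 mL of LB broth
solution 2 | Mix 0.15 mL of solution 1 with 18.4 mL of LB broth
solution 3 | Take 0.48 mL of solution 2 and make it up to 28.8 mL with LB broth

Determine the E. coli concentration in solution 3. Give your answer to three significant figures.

Step 1: 1.15 mL + 16.4 mL = 17.55 mL total → factor 17.55/1.15 = 15.261
Step 2: 0.15 mL + 18.4 mL = 18.55 mL total → factor 18.55/0.15 = 123.67
Step 3: 0.48 mL brought to 28.8 mL → factor 28.8/0.48 = 60
Overall dilution factor = 15.261 × 123.67 × 60 = 1.1324 × 10^5
Final = 1.00 × 10^8 CFU/mL / 1.1324 × 10^5 = 883 CFU/mL

883 CFU/mL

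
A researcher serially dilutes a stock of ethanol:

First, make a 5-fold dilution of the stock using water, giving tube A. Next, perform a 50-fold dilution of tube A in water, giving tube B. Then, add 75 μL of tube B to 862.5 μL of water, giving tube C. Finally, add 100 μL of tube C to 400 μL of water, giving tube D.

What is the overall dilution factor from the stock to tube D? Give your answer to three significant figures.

Step 1: 5-fold → factor 5
Step 2: 50-fold → factor 50
Step 3: 75 μL + 862.5 μL = 937.5 μL total → factor 937.5/75 = 12.5
Step 4: 100 μL + 400 μL = 500 μL total → factor 500/100 = 5
Overall dilution factor = 5 × 50 × 12.5 × 5 = 15625

1.56 × 10^4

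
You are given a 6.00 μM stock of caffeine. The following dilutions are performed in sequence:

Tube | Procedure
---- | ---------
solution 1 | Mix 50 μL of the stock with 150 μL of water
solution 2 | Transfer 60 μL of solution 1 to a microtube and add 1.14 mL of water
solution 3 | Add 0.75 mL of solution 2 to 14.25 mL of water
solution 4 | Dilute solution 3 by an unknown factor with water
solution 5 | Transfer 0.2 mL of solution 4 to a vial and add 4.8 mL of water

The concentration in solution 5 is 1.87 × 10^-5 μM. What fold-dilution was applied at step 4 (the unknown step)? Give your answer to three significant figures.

8.02-fold

Step 1: 50 μL + 150 μL = 200 μL total → factor 200/50 = 4
Step 2: 60 μL + 1.14 mL = 1200 μL total → factor 1200/60 = 20
Step 3: 0.75 mL + 14.25 mL = 15 mL total → factor 15/0.75 = 20
Step 4: unknown factor x
Step 5: 0.2 mL + 4.8 mL = 5 mL total → factor 5/0.2 = 25
Product of known-step factors = 40000
Overall factor = 6.00 μM / (1.87 × 10^-5 μM) = 3.2086 × 10^5
x = 3.2086 × 10^5 / 40000 = 8.02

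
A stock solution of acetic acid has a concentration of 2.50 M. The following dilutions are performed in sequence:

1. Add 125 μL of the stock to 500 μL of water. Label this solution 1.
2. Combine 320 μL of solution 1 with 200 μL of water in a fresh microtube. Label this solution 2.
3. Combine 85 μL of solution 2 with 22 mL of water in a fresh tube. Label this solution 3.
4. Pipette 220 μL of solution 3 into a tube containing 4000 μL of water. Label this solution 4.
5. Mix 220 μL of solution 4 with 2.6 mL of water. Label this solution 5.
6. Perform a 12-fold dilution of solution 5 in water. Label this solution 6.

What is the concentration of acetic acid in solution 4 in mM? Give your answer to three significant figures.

0.0617 mM

Step 1: 125 μL + 500 μL = 625 μL total → factor 625/125 = 5
Step 2: 320 μL + 200 μL = 520 μL total → factor 520/320 = 1.625
Step 3: 85 μL + 22 mL = 22085 μL total → factor 22085/85 = 259.82
Step 4: 220 μL + 4000 μL = 4220 μL total → factor 4220/220 = 19.182
Dilution factor through solution 4 = 5 × 1.625 × 259.82 × 19.182 = 40494
[solution 4] = 2.50 M / 40494 = 6.174 × 10^-5 M = 0.0617 mM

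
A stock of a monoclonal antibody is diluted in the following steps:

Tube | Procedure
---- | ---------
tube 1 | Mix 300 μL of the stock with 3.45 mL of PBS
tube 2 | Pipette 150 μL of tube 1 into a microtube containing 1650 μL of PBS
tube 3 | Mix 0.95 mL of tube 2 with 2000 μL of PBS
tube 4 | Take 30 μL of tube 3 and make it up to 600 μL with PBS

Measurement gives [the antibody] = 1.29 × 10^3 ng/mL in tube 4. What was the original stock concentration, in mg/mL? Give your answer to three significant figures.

12.0 mg/mL

Step 1: 300 μL + 3.45 mL = 3750 μL total → factor 3750/300 = 12.5
Step 2: 150 μL + 1650 μL = 1800 μL total → factor 1800/150 = 12
Step 3: 0.95 mL + 2000 μL = 2.95 mL total → factor 2.95/0.95 = 3.1053
Step 4: 30 μL brought to 600 μL → factor 600/30 = 20
Overall dilution factor = 12.5 × 12 × 3.1053 × 20 = 9315.8
Stock = 1.29 × 10^3 ng/mL × 9315.8 = 1.202 × 10^7 ng/mL = 12.0 mg/mL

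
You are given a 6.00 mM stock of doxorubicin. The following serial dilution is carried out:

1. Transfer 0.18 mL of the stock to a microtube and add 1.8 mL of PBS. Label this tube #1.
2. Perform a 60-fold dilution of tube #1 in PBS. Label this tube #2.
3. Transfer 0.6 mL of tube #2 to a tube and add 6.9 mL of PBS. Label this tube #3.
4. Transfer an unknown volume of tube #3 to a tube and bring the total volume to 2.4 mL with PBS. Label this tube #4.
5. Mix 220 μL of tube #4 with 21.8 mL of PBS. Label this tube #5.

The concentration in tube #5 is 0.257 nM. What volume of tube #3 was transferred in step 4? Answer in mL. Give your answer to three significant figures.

Step 1: 0.18 mL + 1.8 mL = 1.98 mL total → factor 1.98/0.18 = 11
Step 2: 60-fold → factor 60
Step 3: 0.6 mL + 6.9 mL = 7.5 mL total → factor 7.5/0.6 = 12.5
Step 4: v brought to 2.4 mL → factor = 2.4 mL/v
Step 5: 220 μL + 21.8 mL = 22020 μL total → factor 22020/220 = 100.09
Product of known-step factors = 8.2575 × 10^5
Overall factor = 6.00 mM / (0.257 nM) = 2.3346 × 10^7
Step-4 factor = 2.3346 × 10^7 / 8.2575 × 10^5 = 28.273
v = 2.4 mL / 28.273 = 0.0849 mL

0.0849 mL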